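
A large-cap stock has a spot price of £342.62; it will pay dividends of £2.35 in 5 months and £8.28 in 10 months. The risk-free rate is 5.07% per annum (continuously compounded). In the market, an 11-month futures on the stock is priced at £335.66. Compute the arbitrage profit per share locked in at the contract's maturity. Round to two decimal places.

PV(dividends) I = 2.35·e^(−0.0507·5/12) + 8.28·e^(−0.0507·10/12) = 10.2383
Fair futures F* = (S − I)·e^(rT) = (342.62 − 10.2383)·e^0.046475 = 332.3817 × 1.047572 = 348.1938
Market £335.66 < fair 348.1938: forward underpriced → reverse cash-and-carry (short the stock, invest proceeds at r, pay the dividends, go long the forward).
Profit at T = |F_mkt − F*| = |335.66 − 348.1938| = £12.53 per share

£12.53 per share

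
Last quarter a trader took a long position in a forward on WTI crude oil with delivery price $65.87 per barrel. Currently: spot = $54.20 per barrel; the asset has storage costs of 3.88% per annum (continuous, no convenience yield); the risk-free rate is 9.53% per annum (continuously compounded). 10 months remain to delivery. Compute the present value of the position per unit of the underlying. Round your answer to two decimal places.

-$4.86 per barrel

Current fair forward for the remaining 10 months: F = S·e^((r + u)·T), (r + u) = 0.0953 + 0.0388 = 0.1341
F = 54.20 · e^(0.1341 × 10/12) = 54.20 × 1.118233 = 60.6082
Value of long forward = (F − K)·e^(−rT) = (60.6082 − 65.87) · e^(−0.0953·10/12)
= -5.2618 × 0.923655 = -4.86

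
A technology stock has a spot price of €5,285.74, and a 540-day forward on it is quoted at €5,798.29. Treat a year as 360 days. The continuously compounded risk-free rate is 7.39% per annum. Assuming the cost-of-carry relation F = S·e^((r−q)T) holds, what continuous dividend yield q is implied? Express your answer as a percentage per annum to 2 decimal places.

1.22%

From F = S·e^((r−q)T): (r − q) = ln(F/S)/T
ln(5798.29/5285.74) = ln(1.096968) = 0.092550
(r − q) = 0.092550 / (540/360) = 0.061700
q = r − ln(F/S)/T = 0.0739 − 0.061700 = 0.012200
q = 1.22%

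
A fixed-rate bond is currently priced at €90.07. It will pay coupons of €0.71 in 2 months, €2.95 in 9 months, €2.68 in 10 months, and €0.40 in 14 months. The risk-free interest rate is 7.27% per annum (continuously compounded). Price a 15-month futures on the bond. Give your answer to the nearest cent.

PV(coupons) I = 0.71·e^(−0.0727·2/12) + 2.95·e^(−0.0727·9/12) + 2.68·e^(−0.0727·10/12) + 0.40·e^(−0.0727·14/12)
I = 0.7014 + 2.7935 + 2.5225 + 0.3675 = 6.3849
F = (S − I)·e^(rT) = (90.07 − 6.3849) · e^(0.0727·15/12)
= 83.6851 · e^0.090875 = 83.6851 × 1.095132 = €91.65

€91.65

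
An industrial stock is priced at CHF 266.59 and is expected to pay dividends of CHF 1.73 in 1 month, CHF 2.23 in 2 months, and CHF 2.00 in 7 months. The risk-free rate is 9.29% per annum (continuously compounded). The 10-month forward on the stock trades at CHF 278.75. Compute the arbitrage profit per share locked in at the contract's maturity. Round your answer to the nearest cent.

CHF 3.02 per share

PV(dividends) I = 1.73·e^(−0.0929·1/12) + 2.23·e^(−0.0929·2/12) + 2.00·e^(−0.0929·7/12) = 5.8069
Fair forward F* = (S − I)·e^(rT) = (266.59 − 5.8069)·e^0.077417 = 260.7831 × 1.080493 = 281.7743
Market CHF 278.75 < fair 281.7743: forward underpriced → reverse cash-and-carry (short the stock, invest proceeds at r, pay the dividends, go long the forward).
Profit at T = |F_mkt − F*| = |278.75 − 281.7743| = CHF 3.02 per share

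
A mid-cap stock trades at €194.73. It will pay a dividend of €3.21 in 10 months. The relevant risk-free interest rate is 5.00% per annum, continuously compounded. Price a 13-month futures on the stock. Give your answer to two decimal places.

PV(dividends) I = 3.21·e^(−0.0500·10/12)
I = 3.0790
F = (S − I)·e^(rT) = (194.73 − 3.0790) · e^(0.0500·13/12)
= 191.6510 · e^0.054167 = 191.6510 × 1.055661 = €202.32

€202.32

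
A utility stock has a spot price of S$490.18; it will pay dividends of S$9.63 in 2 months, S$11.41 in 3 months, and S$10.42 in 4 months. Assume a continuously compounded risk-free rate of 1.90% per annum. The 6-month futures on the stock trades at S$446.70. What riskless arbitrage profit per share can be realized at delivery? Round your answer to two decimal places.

PV(dividends) I = 9.63·e^(−0.0190·2/12) + 11.41·e^(−0.0190·3/12) + 10.42·e^(−0.0190·4/12) = 31.3097
Fair futures F* = (S − I)·e^(rT) = (490.18 − 31.3097)·e^0.009500 = 458.8703 × 1.009545 = 463.2502
Market S$446.70 < fair 463.2502: forward underpriced → reverse cash-and-carry (short the stock, invest proceeds at r, pay the dividends, go long the forward).
Profit at T = |F_mkt − F*| = |446.70 − 463.2502| = S$16.55 per share

S$16.55 per share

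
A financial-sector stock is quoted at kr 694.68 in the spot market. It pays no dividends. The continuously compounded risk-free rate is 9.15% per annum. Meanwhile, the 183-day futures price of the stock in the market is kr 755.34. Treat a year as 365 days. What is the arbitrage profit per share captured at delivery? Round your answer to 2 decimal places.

Fair futures: F* = S·e^(carry·T), with carry = r = 0.0915
F* = 694.68 · e^(0.0915 × 183/365) = 694.68 · e^0.045875 = 694.68 × 1.046944 = kr 727.2911
Market kr 755.34 > fair kr 727.2911: forward overpriced → cash-and-carry (buy spot, short the forward).
At maturity, profit = |F_mkt − F*| = |755.34 − 727.2911| = kr 28.05 per share

kr 28.05 per share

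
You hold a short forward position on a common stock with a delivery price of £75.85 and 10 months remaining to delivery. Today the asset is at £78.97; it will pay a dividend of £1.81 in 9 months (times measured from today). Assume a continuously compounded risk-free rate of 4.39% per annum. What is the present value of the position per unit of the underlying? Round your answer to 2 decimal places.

PV(remaining dividends) I = 1.81·e^(−0.0439·9/12) = 1.7514
Current forward F = (S − I)·e^(rT) = (78.97 − 1.7514)·e^(0.0439·10/12) = 77.2186 × 1.037261 = 80.0958
Value (long) = (F − K)·e^(−rT) = (80.0958 − 75.85) × 0.964078 = 4.0933
Short position value = −(long value) = -£4.09

-£4.09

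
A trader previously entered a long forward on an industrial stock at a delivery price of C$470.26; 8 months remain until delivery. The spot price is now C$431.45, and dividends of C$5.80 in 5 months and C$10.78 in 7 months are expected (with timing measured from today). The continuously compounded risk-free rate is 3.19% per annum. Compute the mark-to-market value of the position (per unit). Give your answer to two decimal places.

-C$45.22

PV(remaining dividends) I = 5.80·e^(−0.0319·5/12) + 10.78·e^(−0.0319·7/12) = 16.3047
Current forward F = (S − I)·e^(rT) = (431.45 − 16.3047)·e^(0.0319·8/12) = 415.1453 × 1.021494 = 424.0684
Value (long) = (F − K)·e^(−rT) = (424.0684 − 470.26) × 0.978958 = -45.2196
Value = -C$45.22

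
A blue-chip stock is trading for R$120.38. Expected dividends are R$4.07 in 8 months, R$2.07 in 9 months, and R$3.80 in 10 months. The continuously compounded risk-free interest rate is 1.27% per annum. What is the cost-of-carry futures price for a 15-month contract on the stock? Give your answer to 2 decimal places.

R$112.30

PV(dividends) I = 4.07·e^(−0.0127·8/12) + 2.07·e^(−0.0127·9/12) + 3.80·e^(−0.0127·10/12)
I = 4.0357 + 2.0504 + 3.7600 = 9.8461
F = (S − I)·e^(rT) = (120.38 − 9.8461) · e^(0.0127·15/12)
= 110.5339 · e^0.015875 = 110.5339 × 1.016002 = R$112.30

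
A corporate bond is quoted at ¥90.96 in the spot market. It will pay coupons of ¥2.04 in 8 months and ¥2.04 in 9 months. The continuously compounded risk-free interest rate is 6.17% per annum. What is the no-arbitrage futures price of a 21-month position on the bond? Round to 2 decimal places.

PV(coupons) I = 2.04·e^(−0.0617·8/12) + 2.04·e^(−0.0617·9/12)
I = 1.9578 + 1.9477 = 3.9055
F = (S − I)·e^(rT) = (90.96 − 3.9055) · e^(0.0617·21/12)
= 87.0545 · e^0.107975 = 87.0545 × 1.114020 = ¥96.98

¥96.98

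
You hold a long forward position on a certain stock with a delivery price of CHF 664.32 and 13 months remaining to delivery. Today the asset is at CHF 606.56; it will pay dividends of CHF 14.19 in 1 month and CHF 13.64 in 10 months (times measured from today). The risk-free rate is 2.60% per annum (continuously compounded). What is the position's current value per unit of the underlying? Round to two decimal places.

PV(remaining dividends) I = 14.19·e^(−0.0260·1/12) + 13.64·e^(−0.0260·10/12) = 27.5069
Current forward F = (S − I)·e^(rT) = (606.56 − 27.5069)·e^(0.0260·13/12) = 579.0531 × 1.028567 = 595.5949
Value (long) = (F − K)·e^(−rT) = (595.5949 − 664.32) × 0.972226 = -66.8163
Value = -CHF 66.82

-CHF 66.82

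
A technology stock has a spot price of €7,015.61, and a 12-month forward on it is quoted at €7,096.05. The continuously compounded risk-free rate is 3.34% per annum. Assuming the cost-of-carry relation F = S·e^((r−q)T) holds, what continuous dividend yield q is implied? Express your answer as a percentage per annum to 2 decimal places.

2.20%

From F = S·e^((r−q)T): (r − q) = ln(F/S)/T
ln(7096.05/7015.61) = ln(1.011466) = 0.011401
(r − q) = 0.011401 / (12/12) = 0.011401
q = r − ln(F/S)/T = 0.0334 − 0.011401 = 0.021999
q = 2.20%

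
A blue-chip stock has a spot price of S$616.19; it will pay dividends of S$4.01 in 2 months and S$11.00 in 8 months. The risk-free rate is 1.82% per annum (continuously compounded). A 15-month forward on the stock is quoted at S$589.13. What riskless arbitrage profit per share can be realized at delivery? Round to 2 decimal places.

S$26.03 per share

PV(dividends) I = 4.01·e^(−0.0182·2/12) + 11.00·e^(−0.0182·8/12) = 14.8652
Fair forward F* = (S − I)·e^(rT) = (616.19 − 14.8652)·e^0.022750 = 601.3248 × 1.023011 = 615.1619
Market S$589.13 < fair 615.1619: forward underpriced → reverse cash-and-carry (short the stock, invest proceeds at r, pay the dividends, go long the forward).
Profit at T = |F_mkt − F*| = |589.13 − 615.1619| = S$26.03 per share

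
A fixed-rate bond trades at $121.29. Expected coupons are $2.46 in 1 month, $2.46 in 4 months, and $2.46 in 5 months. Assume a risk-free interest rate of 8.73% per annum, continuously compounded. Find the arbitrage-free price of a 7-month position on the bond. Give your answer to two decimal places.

PV(coupons) I = 2.46·e^(−0.0873·1/12) + 2.46·e^(−0.0873·4/12) + 2.46·e^(−0.0873·5/12)
I = 2.4422 + 2.3894 + 2.3721 = 7.2037
F = (S − I)·e^(rT) = (121.29 − 7.2037) · e^(0.0873·7/12)
= 114.0863 · e^0.050925 = 114.0863 × 1.052244 = $120.05

$120.05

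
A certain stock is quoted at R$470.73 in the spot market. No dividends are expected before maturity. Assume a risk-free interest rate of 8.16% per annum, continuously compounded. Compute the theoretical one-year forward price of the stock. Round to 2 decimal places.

F = S·e^(rT) = 470.73 · e^(0.0816 × 12/12)
= 470.73 · e^0.081600 = 470.73 × 1.085022
F = R$510.75

R$510.75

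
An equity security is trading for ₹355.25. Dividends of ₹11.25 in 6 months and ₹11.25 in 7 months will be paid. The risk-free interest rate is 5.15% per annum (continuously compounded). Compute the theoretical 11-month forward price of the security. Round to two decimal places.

₹349.48

PV(dividends) I = 11.25·e^(−0.0515·6/12) + 11.25·e^(−0.0515·7/12)
I = 10.9640 + 10.9171 = 21.8811
F = (S − I)·e^(rT) = (355.25 − 21.8811) · e^(0.0515·11/12)
= 333.3689 · e^0.047208 = 333.3689 × 1.048340 = ₹349.48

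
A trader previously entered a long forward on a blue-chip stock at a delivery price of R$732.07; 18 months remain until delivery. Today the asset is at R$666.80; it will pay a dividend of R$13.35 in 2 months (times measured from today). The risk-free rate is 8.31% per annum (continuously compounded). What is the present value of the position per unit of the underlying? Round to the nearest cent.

R$7.36

PV(remaining dividends) I = 13.35·e^(−0.0831·2/12) = 13.1664
Current forward F = (S − I)·e^(rT) = (666.80 − 13.1664)·e^(0.0831·18/12) = 653.6336 × 1.132752 = 740.4048
Value (long) = (F − K)·e^(−rT) = (740.4048 − 732.07) × 0.882806 = 7.3580
Value = R$7.36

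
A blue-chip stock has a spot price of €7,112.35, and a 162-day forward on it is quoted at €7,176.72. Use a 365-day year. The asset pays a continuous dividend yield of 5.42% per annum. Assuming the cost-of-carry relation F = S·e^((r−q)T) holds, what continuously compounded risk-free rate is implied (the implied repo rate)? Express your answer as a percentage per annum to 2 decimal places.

From F = S·e^((r−q)T): (r − q) = ln(F/S)/T
ln(7176.72/7112.35) = ln(1.009050) = 0.009009
(r − q) = 0.009009 / (162/365) = 0.020298
r = ln(F/S)/T + q = 0.020298 + 0.0542 = 0.074498
r = 7.45%

7.45%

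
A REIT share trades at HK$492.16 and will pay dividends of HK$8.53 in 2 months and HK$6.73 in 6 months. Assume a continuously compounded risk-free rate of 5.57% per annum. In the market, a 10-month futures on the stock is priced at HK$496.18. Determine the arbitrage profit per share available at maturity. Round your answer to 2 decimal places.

HK$3.65 per share

PV(dividends) I = 8.53·e^(−0.0557·2/12) + 6.73·e^(−0.0557·6/12) = 14.9963
Fair futures F* = (S − I)·e^(rT) = (492.16 − 14.9963)·e^0.046417 = 477.1637 × 1.047511 = 499.8342
Market HK$496.18 < fair 499.8342: forward underpriced → reverse cash-and-carry (short the stock, invest proceeds at r, pay the dividends, go long the forward).
Profit at T = |F_mkt − F*| = |496.18 − 499.8342| = HK$3.65 per share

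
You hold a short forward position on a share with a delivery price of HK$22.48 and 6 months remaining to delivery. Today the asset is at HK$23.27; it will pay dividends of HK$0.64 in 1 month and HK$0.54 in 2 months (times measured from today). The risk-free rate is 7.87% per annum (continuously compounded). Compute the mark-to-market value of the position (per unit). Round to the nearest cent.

-HK$0.49

PV(remaining dividends) I = 0.64·e^(−0.0787·1/12) + 0.54·e^(−0.0787·2/12) = 1.1688
Current forward F = (S − I)·e^(rT) = (23.27 − 1.1688)·e^(0.0787·6/12) = 22.1012 × 1.040134 = 22.9882
Value (long) = (F − K)·e^(−rT) = (22.9882 − 22.48) × 0.961414 = 0.4886
Short position value = −(long value) = -HK$0.49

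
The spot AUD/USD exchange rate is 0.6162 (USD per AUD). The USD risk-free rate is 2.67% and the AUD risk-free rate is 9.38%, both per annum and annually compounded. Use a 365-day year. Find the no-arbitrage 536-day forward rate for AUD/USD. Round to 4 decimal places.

0.5615

By covered interest parity, F = S · (1+r_USD)^T / (1+r_AUD)^T
= 0.6162 × 1.039453 / 1.140723 = 0.6162 × 0.911223
F = 0.5615 USD per AUD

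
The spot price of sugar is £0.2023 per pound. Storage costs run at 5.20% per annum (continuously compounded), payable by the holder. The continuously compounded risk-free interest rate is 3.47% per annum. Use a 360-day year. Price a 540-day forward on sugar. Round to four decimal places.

Net carry = r + u − y = 0.0347 + 0.0520 − 0.0000 = 0.0867
F = S·e^((r+u−y)T) = 0.2023 · e^(0.0867 × 540/360) = 0.2023 · e^0.130050
= 0.2023 × 1.138885 = £0.2304 per pound

£0.2304 per pound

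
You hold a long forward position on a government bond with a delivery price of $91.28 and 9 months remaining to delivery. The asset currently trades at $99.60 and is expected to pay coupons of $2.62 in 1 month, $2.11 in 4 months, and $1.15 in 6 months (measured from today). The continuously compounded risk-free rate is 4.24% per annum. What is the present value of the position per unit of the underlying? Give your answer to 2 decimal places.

PV(remaining coupons) I = 2.62·e^(−0.0424·1/12) + 2.11·e^(−0.0424·4/12) + 1.15·e^(−0.0424·6/12) = 5.8170
Current forward F = (S − I)·e^(rT) = (99.60 − 5.8170)·e^(0.0424·9/12) = 93.7830 × 1.032311 = 96.8132
Value (long) = (F − K)·e^(−rT) = (96.8132 − 91.28) × 0.968700 = 5.3600
Value = $5.36

$5.36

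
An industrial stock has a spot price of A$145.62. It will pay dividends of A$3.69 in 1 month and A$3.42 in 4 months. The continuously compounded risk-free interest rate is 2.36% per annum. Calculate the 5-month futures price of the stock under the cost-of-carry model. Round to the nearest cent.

A$139.91

PV(dividends) I = 3.69·e^(−0.0236·1/12) + 3.42·e^(−0.0236·4/12)
I = 3.6828 + 3.3932 = 7.0760
F = (S − I)·e^(rT) = (145.62 − 7.0760) · e^(0.0236·5/12)
= 138.5440 · e^0.009833 = 138.5440 × 1.009882 = A$139.91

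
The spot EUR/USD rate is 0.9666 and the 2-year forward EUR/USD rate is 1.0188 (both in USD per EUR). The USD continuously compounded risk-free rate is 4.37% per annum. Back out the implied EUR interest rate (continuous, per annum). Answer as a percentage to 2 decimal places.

F = S·e^((r_USD − r_EUR)T) ⇒ r_EUR = r_USD − ln(F/S)/T
ln(1.0188/0.9666) = 0.052596; /(2) = 0.026298
r_EUR = 0.0437 − 0.026298 = 0.017402
r_EUR = 1.74%

1.74%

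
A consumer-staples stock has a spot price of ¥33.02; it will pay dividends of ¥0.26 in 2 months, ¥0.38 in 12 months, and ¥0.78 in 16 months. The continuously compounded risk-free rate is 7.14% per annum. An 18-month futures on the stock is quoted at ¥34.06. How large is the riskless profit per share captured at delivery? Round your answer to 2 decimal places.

PV(dividends) I = 0.26·e^(−0.0714·2/12) + 0.38·e^(−0.0714·12/12) + 0.78·e^(−0.0714·16/12) = 1.3199
Fair futures F* = (S − I)·e^(rT) = (33.02 − 1.3199)·e^0.107100 = 31.7001 × 1.113046 = 35.2837
Market ¥34.06 < fair 35.2837: forward underpriced → reverse cash-and-carry (short the stock, invest proceeds at r, pay the dividends, go long the forward).
Profit at T = |F_mkt − F*| = |34.06 − 35.2837| = ¥1.22 per share

¥1.22 per share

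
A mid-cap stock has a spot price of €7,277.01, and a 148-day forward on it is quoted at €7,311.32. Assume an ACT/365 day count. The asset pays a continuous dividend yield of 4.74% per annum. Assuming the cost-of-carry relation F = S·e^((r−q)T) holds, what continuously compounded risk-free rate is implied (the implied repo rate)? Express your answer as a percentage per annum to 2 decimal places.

From F = S·e^((r−q)T): (r − q) = ln(F/S)/T
ln(7311.32/7277.01) = ln(1.004715) = 0.004704
(r − q) = 0.004704 / (148/365) = 0.011601
r = ln(F/S)/T + q = 0.011601 + 0.0474 = 0.059001
r = 5.90%

5.90%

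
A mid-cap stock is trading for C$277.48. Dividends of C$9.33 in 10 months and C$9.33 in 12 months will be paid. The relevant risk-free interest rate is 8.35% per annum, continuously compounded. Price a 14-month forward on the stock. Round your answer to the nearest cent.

PV(dividends) I = 9.33·e^(−0.0835·10/12) + 9.33·e^(−0.0835·12/12)
I = 8.7029 + 8.5826 = 17.2855
F = (S − I)·e^(rT) = (277.48 − 17.2855) · e^(0.0835·14/12)
= 260.1945 · e^0.097417 = 260.1945 × 1.102320 = C$286.82

C$286.82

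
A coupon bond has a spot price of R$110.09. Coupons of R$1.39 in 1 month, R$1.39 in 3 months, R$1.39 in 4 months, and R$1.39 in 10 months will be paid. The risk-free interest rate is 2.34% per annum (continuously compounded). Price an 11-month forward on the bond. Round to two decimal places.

R$106.85

PV(coupons) I = 1.39·e^(−0.0234·1/12) + 1.39·e^(−0.0234·3/12) + 1.39·e^(−0.0234·4/12) + 1.39·e^(−0.0234·10/12)
I = 1.3873 + 1.3819 + 1.3792 + 1.3632 = 5.5116
F = (S − I)·e^(rT) = (110.09 − 5.5116) · e^(0.0234·11/12)
= 104.5784 · e^0.021450 = 104.5784 × 1.021682 = R$106.85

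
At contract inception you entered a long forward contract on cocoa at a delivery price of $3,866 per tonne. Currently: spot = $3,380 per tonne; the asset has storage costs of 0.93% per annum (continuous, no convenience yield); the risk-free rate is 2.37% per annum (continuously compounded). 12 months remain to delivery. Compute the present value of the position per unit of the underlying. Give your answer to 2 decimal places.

Current fair forward for the remaining 12 months: F = S·e^((r + u)·T), (r + u) = 0.0237 + 0.0093 = 0.0330
F = 3380 · e^(0.0330 × 12/12) = 3380 × 1.03355054 = 3493.4008
Value of long forward = (F − K)·e^(−rT) = (3493.4008 − 3866) · e^(−0.0237·12/12)
= -372.5992 × 0.97657864 = -363.87

-$363.87 per tonne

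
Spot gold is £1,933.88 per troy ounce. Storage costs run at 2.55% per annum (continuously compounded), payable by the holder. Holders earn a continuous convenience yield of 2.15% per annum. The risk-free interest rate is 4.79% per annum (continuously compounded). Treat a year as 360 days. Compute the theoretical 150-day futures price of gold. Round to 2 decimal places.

Net carry = r + u − y = 0.0479 + 0.0255 − 0.0215 = 0.0519
F = S·e^((r+u−y)T) = 1933.88 · e^(0.0519 × 150/360) = 1933.88 · e^0.02162500
= 1933.88 × 1.02186051 = £1,976.16 per troy ounce

£1,976.16 per troy ounce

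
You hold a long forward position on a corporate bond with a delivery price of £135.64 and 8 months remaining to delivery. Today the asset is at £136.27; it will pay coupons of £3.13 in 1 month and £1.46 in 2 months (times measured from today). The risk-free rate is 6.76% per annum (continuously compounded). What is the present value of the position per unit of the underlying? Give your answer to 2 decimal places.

PV(remaining coupons) I = 3.13·e^(−0.0676·1/12) + 1.46·e^(−0.0676·2/12) = 4.5561
Current forward F = (S − I)·e^(rT) = (136.27 − 4.5561)·e^(0.0676·8/12) = 131.7139 × 1.046098 = 137.7856
Value (long) = (F − K)·e^(−rT) = (137.7856 − 135.64) × 0.955934 = 2.0511
Value = £2.05

£2.05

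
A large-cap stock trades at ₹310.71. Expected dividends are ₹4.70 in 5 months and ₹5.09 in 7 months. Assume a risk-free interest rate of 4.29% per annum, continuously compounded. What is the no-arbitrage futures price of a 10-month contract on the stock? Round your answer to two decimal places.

PV(dividends) I = 4.70·e^(−0.0429·5/12) + 5.09·e^(−0.0429·7/12)
I = 4.6167 + 4.9642 = 9.5809
F = (S − I)·e^(rT) = (310.71 − 9.5809) · e^(0.0429·10/12)
= 301.1291 · e^0.035750 = 301.1291 × 1.036397 = ₹312.09

₹312.09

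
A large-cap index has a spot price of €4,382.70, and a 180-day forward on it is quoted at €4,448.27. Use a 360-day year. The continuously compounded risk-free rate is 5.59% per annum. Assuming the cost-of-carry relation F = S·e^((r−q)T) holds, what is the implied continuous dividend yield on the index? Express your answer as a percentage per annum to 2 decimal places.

2.62%

From F = S·e^((r−q)T): (r − q) = ln(F/S)/T
ln(4448.27/4382.70) = ln(1.014961) = 0.014850
(r − q) = 0.014850 / (180/360) = 0.029700
q = r − ln(F/S)/T = 0.0559 − 0.029700 = 0.026200
q = 2.62%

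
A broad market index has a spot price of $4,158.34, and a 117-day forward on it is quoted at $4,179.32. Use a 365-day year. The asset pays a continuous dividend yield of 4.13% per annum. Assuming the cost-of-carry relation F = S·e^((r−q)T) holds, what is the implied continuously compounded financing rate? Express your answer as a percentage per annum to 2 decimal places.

5.70%

From F = S·e^((r−q)T): (r − q) = ln(F/S)/T
ln(4179.32/4158.34) = ln(1.005045) = 0.005032
(r − q) = 0.005032 / (117/365) = 0.015698
r = ln(F/S)/T + q = 0.015698 + 0.0413 = 0.056998
r = 5.70%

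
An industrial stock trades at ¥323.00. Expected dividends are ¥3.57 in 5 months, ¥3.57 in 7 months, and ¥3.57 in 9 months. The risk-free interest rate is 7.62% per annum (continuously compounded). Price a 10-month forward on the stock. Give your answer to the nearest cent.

PV(dividends) I = 3.57·e^(−0.0762·5/12) + 3.57·e^(−0.0762·7/12) + 3.57·e^(−0.0762·9/12)
I = 3.4584 + 3.4148 + 3.3717 = 10.2449
F = (S − I)·e^(rT) = (323.00 − 10.2449) · e^(0.0762·10/12)
= 312.7551 · e^0.063500 = 312.7551 × 1.065559 = ¥333.26

¥333.26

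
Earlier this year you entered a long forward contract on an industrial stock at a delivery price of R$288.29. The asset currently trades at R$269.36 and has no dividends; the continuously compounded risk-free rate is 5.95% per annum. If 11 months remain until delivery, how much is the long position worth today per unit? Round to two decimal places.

-R$3.63

Current fair forward for the remaining 11 months: F = S·e^(r·T), r = 0.0595
F = 269.36 · e^(0.0595 × 11/12) = 269.36 × 1.056056 = 284.4592
Value of long forward = (F − K)·e^(−rT) = (284.4592 − 288.29) · e^(−0.0595·11/12)
= -3.8308 × 0.946919 = -3.63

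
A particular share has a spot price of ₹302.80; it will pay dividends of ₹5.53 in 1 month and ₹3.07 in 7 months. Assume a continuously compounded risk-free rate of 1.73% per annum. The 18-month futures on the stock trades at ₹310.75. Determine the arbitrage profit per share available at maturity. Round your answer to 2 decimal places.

PV(dividends) I = 5.53·e^(−0.0173·1/12) + 3.07·e^(−0.0173·7/12) = 8.5612
Fair futures F* = (S − I)·e^(rT) = (302.80 − 8.5612)·e^0.025950 = 294.2388 × 1.026290 = 301.9743
Market ₹310.75 > fair 301.9743: forward overpriced → cash-and-carry (borrow at r, buy the stock and collect the dividends, short the forward).
Profit at T = |F_mkt − F*| = |310.75 − 301.9743| = ₹8.78 per share

₹8.78 per share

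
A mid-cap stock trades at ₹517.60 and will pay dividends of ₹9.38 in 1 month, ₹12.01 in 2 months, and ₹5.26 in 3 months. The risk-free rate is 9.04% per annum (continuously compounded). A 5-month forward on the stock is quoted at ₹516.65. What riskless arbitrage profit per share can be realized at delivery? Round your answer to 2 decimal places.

₹6.47 per share

PV(dividends) I = 9.38·e^(−0.0904·1/12) + 12.01·e^(−0.0904·2/12) + 5.26·e^(−0.0904·3/12) = 26.2825
Fair forward F* = (S − I)·e^(rT) = (517.60 − 26.2825)·e^0.037667 = 491.3175 × 1.038385 = 510.1767
Market ₹516.65 > fair 510.1767: forward overpriced → cash-and-carry (borrow at r, buy the stock and collect the dividends, short the forward).
Profit at T = |F_mkt − F*| = |516.65 − 510.1767| = ₹6.47 per share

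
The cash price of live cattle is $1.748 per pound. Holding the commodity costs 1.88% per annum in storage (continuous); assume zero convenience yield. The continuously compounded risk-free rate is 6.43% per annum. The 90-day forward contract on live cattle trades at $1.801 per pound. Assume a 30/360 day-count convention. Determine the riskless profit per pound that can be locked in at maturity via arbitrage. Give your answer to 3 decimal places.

$0.016 per pound

Fair forward: F* = S·e^(carry·T), with carry = (r + u) = 0.0643 + 0.0188 = 0.0831
F* = 1.748 · e^(0.0831 × 90/360) = 1.748 · e^0.020775 = 1.748 × 1.020992 = $1.7847
Market $1.801 > fair $1.7847: forward overpriced → cash-and-carry (buy spot, short the forward).
At maturity, profit = |F_mkt − F*| = |1.801 − 1.7847| = $0.016 per pound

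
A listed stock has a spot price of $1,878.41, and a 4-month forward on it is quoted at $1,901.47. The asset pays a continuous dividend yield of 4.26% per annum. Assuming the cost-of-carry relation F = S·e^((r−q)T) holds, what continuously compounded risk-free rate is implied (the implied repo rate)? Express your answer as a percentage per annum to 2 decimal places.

7.92%

From F = S·e^((r−q)T): (r − q) = ln(F/S)/T
ln(1901.47/1878.41) = ln(1.012276) = 0.012201
(r − q) = 0.012201 / (4/12) = 0.036603
r = ln(F/S)/T + q = 0.036603 + 0.0426 = 0.079203
r = 7.92%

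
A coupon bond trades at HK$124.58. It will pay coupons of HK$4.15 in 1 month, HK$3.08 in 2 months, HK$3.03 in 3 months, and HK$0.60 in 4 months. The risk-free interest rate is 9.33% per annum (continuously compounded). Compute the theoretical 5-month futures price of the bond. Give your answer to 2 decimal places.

HK$118.40

PV(coupons) I = 4.15·e^(−0.0933·1/12) + 3.08·e^(−0.0933·2/12) + 3.03·e^(−0.0933·3/12) + 0.60·e^(−0.0933·4/12)
I = 4.1179 + 3.0325 + 2.9601 + 0.5816 = 10.6921
F = (S − I)·e^(rT) = (124.58 − 10.6921) · e^(0.0933·5/12)
= 113.8879 · e^0.038875 = 113.8879 × 1.039641 = HK$118.40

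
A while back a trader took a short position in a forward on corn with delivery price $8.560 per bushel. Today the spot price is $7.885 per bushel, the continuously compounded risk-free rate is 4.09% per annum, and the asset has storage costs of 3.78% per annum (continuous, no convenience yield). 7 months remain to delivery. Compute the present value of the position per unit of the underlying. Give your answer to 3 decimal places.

Current fair forward for the remaining 7 months: F = S·e^((r + u)·T), (r + u) = 0.0409 + 0.0378 = 0.0787
F = 7.885 · e^(0.0787 × 7/12) = 7.885 × 1.046978 = 8.2554
Value of long forward = (F − K)·e^(−rT) = (8.2554 − 8.560) · e^(−0.0409·7/12)
= -0.3046 × 0.976424 = -0.297
Short position value = −(long value) = $0.297

$0.297 per bushel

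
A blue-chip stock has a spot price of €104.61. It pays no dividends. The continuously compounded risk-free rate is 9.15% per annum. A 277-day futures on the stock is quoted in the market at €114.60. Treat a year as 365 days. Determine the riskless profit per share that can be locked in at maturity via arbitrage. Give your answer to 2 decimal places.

Fair futures: F* = S·e^(carry·T), with carry = r = 0.0915
F* = 104.61 · e^(0.0915 × 277/365) = 104.61 · e^0.069440 = 104.61 × 1.071908 = €112.1323
Market €114.60 > fair €112.1323: forward overpriced → cash-and-carry (buy spot, short the forward).
At maturity, profit = |F_mkt − F*| = |114.60 − 112.1323| = €2.47 per share

€2.47 per share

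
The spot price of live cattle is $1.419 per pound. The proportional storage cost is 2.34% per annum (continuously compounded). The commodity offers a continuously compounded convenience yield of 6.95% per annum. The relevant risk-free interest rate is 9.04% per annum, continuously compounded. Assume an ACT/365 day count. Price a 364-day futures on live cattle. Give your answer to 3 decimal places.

Net carry = r + u − y = 0.0904 + 0.0234 − 0.0695 = 0.0443
F = S·e^((r+u−y)T) = 1.419 · e^(0.0443 × 364/365) = 1.419 · e^0.044179
= 1.419 × 1.045169 = $1.483 per pound

$1.483 per pound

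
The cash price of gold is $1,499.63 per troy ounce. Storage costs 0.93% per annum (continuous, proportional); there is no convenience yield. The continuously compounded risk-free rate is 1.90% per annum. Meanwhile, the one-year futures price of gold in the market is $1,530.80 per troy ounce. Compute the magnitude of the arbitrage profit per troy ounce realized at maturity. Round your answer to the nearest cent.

Fair futures: F* = S·e^(carry·T), with carry = (r + u) = 0.0190 + 0.0093 = 0.0283
F* = 1499.63 · e^(0.0283 × 12/12) = 1499.63 · e^0.02830000 = 1499.63 × 1.02870425 = $1542.6758
Market $1530.80 < fair $1542.6758: forward underpriced → reverse cash-and-carry (short spot, go long the forward).
At maturity, profit = |F_mkt − F*| = |1530.80 − 1542.6758| = $11.88 per troy ounce

$11.88 per troy ounce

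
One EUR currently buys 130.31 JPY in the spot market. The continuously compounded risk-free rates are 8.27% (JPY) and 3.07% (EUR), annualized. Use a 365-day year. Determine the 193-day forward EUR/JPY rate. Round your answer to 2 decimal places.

F = S·e^((r_JPY − r_EUR)T) = 130.31 · e^((0.0827 − 0.0307) × 193/365)
= 130.31 · e^0.027496 = 130.31 × 1.027878
F = 133.94 JPY per EUR

133.94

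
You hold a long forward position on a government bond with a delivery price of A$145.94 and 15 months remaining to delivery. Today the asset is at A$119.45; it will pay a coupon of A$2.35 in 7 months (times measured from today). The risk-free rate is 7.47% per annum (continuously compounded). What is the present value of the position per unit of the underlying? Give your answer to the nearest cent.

PV(remaining coupons) I = 2.35·e^(−0.0747·7/12) = 2.2498
Current forward F = (S − I)·e^(rT) = (119.45 − 2.2498)·e^(0.0747·15/12) = 117.2002 × 1.097873 = 128.6709
Value (long) = (F − K)·e^(−rT) = (128.6709 − 145.94) × 0.910852 = -15.7296
Value = -A$15.73

-A$15.73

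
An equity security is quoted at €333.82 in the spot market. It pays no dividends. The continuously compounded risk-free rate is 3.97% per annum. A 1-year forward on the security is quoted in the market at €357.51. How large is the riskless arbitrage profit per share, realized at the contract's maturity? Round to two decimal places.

Fair forward: F* = S·e^(carry·T), with carry = r = 0.0397
F* = 333.82 · e^(0.0397 × 1) = 333.82 · e^0.039700 = 333.82 × 1.040499 = €347.3394
Market €357.51 > fair €347.3394: forward overpriced → cash-and-carry (buy spot, short the forward).
At maturity, profit = |F_mkt − F*| = |357.51 − 347.3394| = €10.17 per share

€10.17 per share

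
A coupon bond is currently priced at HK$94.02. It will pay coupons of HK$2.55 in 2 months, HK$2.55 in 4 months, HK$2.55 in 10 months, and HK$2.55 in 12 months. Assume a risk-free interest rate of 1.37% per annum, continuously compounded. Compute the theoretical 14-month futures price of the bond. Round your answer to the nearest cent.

PV(coupons) I = 2.55·e^(−0.0137·2/12) + 2.55·e^(−0.0137·4/12) + 2.55·e^(−0.0137·10/12) + 2.55·e^(−0.0137·12/12)
I = 2.5442 + 2.5384 + 2.5211 + 2.5153 = 10.1190
F = (S − I)·e^(rT) = (94.02 − 10.1190) · e^(0.0137·14/12)
= 83.9010 · e^0.015983 = 83.9010 × 1.016111 = HK$85.25

HK$85.25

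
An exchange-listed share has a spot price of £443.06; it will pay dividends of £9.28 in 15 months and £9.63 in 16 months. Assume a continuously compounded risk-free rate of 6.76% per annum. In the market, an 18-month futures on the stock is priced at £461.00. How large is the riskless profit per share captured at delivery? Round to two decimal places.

£10.17 per share

PV(dividends) I = 9.28·e^(−0.0676·15/12) + 9.63·e^(−0.0676·16/12) = 17.3280
Fair futures F* = (S − I)·e^(rT) = (443.06 − 17.3280)·e^0.101400 = 425.7320 × 1.106719 = 471.1657
Market £461.00 < fair 471.1657: forward underpriced → reverse cash-and-carry (short the stock, invest proceeds at r, pay the dividends, go long the forward).
Profit at T = |F_mkt − F*| = |461.00 − 471.1657| = £10.17 per share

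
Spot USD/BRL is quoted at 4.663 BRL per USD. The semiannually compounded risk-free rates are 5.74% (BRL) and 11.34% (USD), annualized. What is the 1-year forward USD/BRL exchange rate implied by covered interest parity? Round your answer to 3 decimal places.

4.419

By covered interest parity, F = S · (1+r_BRL/2)^(2T) / (1+r_USD/2)^(2T)
= 4.663 × 1.058224 / 1.116615 = 4.663 × 0.947707
F = 4.419 BRL per USD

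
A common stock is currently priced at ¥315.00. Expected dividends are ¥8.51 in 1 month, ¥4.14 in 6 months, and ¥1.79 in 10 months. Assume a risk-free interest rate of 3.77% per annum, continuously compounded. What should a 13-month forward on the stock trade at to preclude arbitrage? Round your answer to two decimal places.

¥313.26

PV(dividends) I = 8.51·e^(−0.0377·1/12) + 4.14·e^(−0.0377·6/12) + 1.79·e^(−0.0377·10/12)
I = 8.4833 + 4.0627 + 1.7346 = 14.2806
F = (S − I)·e^(rT) = (315.00 − 14.2806) · e^(0.0377·13/12)
= 300.7194 · e^0.040842 = 300.7194 × 1.041688 = ¥313.26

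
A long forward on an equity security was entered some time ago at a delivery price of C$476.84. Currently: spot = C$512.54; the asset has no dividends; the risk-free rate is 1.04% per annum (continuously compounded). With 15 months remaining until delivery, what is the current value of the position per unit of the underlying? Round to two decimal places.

Current fair forward for the remaining 15 months: F = S·e^(r·T), r = 0.0104
F = 512.54 · e^(0.0104 × 15/12) = 512.54 × 1.013085 = 519.2466
Value of long forward = (F − K)·e^(−rT) = (519.2466 − 476.84) · e^(−0.0104·15/12)
= 42.4066 × 0.987084 = 41.86

C$41.86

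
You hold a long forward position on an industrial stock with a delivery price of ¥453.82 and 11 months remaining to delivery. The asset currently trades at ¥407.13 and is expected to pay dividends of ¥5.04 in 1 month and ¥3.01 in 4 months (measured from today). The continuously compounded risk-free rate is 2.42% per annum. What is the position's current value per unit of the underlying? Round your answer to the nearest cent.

-¥44.75

PV(remaining dividends) I = 5.04·e^(−0.0242·1/12) + 3.01·e^(−0.0242·4/12) = 8.0157
Current forward F = (S − I)·e^(rT) = (407.13 − 8.0157)·e^(0.0242·11/12) = 399.1143 × 1.022431 = 408.0668
Value (long) = (F − K)·e^(−rT) = (408.0668 − 453.82) × 0.978061 = -44.7494
Value = -¥44.75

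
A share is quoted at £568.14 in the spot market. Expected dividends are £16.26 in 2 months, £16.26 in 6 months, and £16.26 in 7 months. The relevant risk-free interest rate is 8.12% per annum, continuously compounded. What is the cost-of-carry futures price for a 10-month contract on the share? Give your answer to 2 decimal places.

PV(dividends) I = 16.26·e^(−0.0812·2/12) + 16.26·e^(−0.0812·6/12) + 16.26·e^(−0.0812·7/12)
I = 16.0414 + 15.6131 + 15.5078 = 47.1623
F = (S − I)·e^(rT) = (568.14 − 47.1623) · e^(0.0812·10/12)
= 520.9777 · e^0.067667 = 520.9777 × 1.070009 = £557.45

£557.45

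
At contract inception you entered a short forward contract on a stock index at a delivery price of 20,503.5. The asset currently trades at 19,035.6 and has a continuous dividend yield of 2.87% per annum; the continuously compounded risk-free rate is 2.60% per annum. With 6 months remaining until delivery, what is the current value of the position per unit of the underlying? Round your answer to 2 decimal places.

1474.29

Current fair forward for the remaining 6 months: F = S·e^((r − q)·T), (r − q) = 0.0260 − 0.0287 = -0.0027
F = 19035.6 · e^(-0.0027 × 6/12) = 19035.6 × 0.99865091 = 19009.9193
Value of long forward = (F − K)·e^(−rT) = (19009.9193 − 20503.5) · e^(−0.0260·6/12)
= -1493.5807 × 0.98708414 = -1474.29
Short position value = −(long value) = 1474.29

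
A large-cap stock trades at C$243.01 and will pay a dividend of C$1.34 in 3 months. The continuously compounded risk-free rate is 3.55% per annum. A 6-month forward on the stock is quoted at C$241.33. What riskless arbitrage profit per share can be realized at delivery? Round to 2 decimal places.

PV(dividends) I = 1.34·e^(−0.0355·3/12) = 1.3282
Fair forward F* = (S − I)·e^(rT) = (243.01 − 1.3282)·e^0.017750 = 241.6818 × 1.017908 = 246.0098
Market C$241.33 < fair 246.0098: forward underpriced → reverse cash-and-carry (short the stock, invest proceeds at r, pay the dividends, go long the forward).
Profit at T = |F_mkt − F*| = |241.33 − 246.0098| = C$4.68 per share

C$4.68 per share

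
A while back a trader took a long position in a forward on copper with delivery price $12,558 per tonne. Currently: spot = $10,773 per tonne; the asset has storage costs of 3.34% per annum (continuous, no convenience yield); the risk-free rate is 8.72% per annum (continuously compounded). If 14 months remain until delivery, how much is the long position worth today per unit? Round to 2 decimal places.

Current fair forward for the remaining 14 months: F = S·e^((r + u)·T), (r + u) = 0.0872 + 0.0334 = 0.1206
F = 10773 · e^(0.1206 × 14/12) = 10773 × 1.15107927 = 12400.5770
Value of long forward = (F − K)·e^(−rT) = (12400.5770 − 12558) · e^(−0.0872·14/12)
= -157.4230 × 0.90327039 = -142.20

-$142.20 per tonne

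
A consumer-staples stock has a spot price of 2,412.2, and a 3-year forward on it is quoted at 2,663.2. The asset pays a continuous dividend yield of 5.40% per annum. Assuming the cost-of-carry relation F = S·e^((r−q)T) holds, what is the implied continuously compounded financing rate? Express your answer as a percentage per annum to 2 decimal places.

8.70%

From F = S·e^((r−q)T): (r − q) = ln(F/S)/T
ln(2663.2/2412.2) = ln(1.104054) = 0.098989
(r − q) = 0.098989 / (3) = 0.032996
r = ln(F/S)/T + q = 0.032996 + 0.0540 = 0.086996
r = 8.70%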